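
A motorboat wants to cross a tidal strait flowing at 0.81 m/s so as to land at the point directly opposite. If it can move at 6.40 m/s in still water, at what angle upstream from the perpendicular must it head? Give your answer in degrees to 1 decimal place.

7.3°

To cancel the current, the upstream component of the motorboat's velocity must equal the flow: 6.40 sin θ = 0.81.
sin θ = 0.81 / 6.40 = 0.1266.
θ = arcsin(0.1266) = 7.271°.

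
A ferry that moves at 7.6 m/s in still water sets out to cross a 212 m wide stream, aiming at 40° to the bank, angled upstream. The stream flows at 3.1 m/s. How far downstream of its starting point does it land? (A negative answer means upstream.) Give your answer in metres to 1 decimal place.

-118.1 m

Perpendicular speed = 4.885 m/s; crossing time = 212 / 4.885 = 43.397 s.
Net downstream speed = -2.722 m/s.
Drift = -2.722 × 43.397 = -118.123 m (upstream).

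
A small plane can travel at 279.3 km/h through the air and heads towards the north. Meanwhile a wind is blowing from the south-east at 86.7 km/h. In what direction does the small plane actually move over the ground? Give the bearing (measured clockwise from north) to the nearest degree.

Taking east as x and north as y: velocity relative to the air = (0.000, 279.300) km/h; the air relative to ground = (-61.306, 61.306) km/h.
Velocity relative to ground = (0.000, 279.300) + (-61.306, 61.306) = (-61.306, 340.606) km/h.
Bearing = atan2(-61.31, 340.61) = 349.80° clockwise from north.

350°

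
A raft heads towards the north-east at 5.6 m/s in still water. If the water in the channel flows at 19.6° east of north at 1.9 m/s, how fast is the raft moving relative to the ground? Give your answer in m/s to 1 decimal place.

Taking east as x and north as y: velocity relative to the water = (3.960, 3.960) m/s; the water relative to ground = (0.637, 1.790) m/s.
Velocity relative to ground = (3.960, 3.960) + (0.637, 1.790) = (4.597, 5.750) m/s.
Speed = |(4.597, 5.750)| = 7.362 m/s.

7.4 m/s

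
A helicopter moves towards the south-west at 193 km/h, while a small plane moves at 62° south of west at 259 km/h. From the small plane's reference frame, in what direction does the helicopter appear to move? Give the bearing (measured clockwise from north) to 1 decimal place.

Taking east as x and north as y: helicopter velocity = (-136.472, -136.472) km/h; small plane velocity = (-121.593, -228.683) km/h.
Velocity of helicopter relative to small plane = (-136.472, -136.472) − (-121.593, -228.683) = (-14.878, 92.212) km/h.
Bearing = atan2(-14.88, 92.21) = 350.83° clockwise from north.

350.8°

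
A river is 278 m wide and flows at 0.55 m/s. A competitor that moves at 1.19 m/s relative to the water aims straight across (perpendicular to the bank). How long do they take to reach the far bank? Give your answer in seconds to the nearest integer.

The component of the competitor's velocity perpendicular to the bank is 1.19 m/s.
Only the cross-stream component determines the crossing time; the current contributes nothing perpendicular to the bank.
Time = 278 / 1.190 = 233.613 s.

234 s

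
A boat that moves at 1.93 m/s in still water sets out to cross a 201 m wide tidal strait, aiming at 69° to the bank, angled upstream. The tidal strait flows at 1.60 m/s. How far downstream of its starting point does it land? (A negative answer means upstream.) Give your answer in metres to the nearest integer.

101 m

Perpendicular speed = 1.802 m/s; crossing time = 201 / 1.802 = 111.554 s.
Net downstream speed = 0.908 m/s.
Drift = 0.908 × 111.554 = 101.330 m (downstream).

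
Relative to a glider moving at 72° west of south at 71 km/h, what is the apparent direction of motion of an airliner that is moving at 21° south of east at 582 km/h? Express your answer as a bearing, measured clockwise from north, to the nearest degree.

Taking east as x and north as y: airliner velocity = (543.344, -208.570) km/h; glider velocity = (-67.525, -21.940) km/h.
Velocity of airliner relative to glider = (543.344, -208.570) − (-67.525, -21.940) = (610.869, -186.630) km/h.
Bearing = atan2(610.87, -186.63) = 106.99° clockwise from north.

107°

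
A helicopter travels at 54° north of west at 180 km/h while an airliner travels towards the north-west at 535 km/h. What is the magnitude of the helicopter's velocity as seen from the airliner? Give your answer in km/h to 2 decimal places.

Taking east as x and north as y: helicopter velocity = (-105.801, 145.623) km/h; airliner velocity = (-378.302, 378.302) km/h.
Velocity of helicopter relative to airliner = (-105.801, 145.623) − (-378.302, 378.302) = (272.501, -232.679) km/h.
Magnitude = |(272.501, -232.679)| = 358.324 km/h.

358.32 km/h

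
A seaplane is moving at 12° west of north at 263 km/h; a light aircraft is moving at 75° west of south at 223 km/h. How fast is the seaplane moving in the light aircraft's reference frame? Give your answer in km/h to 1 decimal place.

353.6 km/h

Taking east as x and north as y: seaplane velocity = (-54.681, 257.253) km/h; light aircraft velocity = (-215.401, -57.717) km/h.
Velocity of seaplane relative to light aircraft = (-54.681, 257.253) − (-215.401, -57.717) = (160.721, 314.969) km/h.
Magnitude = |(160.721, 314.969)| = 353.606 km/h.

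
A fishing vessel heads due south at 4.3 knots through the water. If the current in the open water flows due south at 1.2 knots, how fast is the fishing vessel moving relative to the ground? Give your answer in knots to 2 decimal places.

Taking east as x and north as y: velocity relative to the water = (0.000, -4.300) knots; the water relative to ground = (0.000, -1.200) knots.
Velocity relative to ground = (0.000, -4.300) + (0.000, -1.200) = (0.000, -5.500) knots.
Speed = |(0.000, -5.500)| = 5.500 knots.

5.50 knots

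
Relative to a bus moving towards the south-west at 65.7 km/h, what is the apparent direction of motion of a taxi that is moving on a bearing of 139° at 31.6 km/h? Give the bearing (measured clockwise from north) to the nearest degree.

071°

Taking east as x and north as y: taxi velocity = (20.731, -23.849) km/h; bus velocity = (-46.457, -46.457) km/h.
Velocity of taxi relative to bus = (20.731, -23.849) − (-46.457, -46.457) = (67.188, 22.608) km/h.
Bearing = atan2(67.19, 22.61) = 71.40° clockwise from north.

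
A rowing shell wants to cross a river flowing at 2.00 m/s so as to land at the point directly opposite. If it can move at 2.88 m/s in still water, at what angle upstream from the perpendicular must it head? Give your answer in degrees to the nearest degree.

44°

To cancel the current, the upstream component of the rowing shell's velocity must equal the flow: 2.88 sin θ = 2.00.
sin θ = 2.00 / 2.88 = 0.6944.
θ = arcsin(0.6944) = 43.983°.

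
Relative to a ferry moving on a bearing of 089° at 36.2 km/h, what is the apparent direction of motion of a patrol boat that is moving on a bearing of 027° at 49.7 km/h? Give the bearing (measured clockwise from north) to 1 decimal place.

342.7°

Taking east as x and north as y: patrol boat velocity = (22.563, 44.283) km/h; ferry velocity = (36.194, 0.632) km/h.
Velocity of patrol boat relative to ferry = (22.563, 44.283) − (36.194, 0.632) = (-13.631, 43.651) km/h.
Bearing = atan2(-13.63, 43.65) = 342.66° clockwise from north.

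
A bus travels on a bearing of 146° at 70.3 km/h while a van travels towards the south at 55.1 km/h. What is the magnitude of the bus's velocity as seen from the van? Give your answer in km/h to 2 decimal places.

Taking east as x and north as y: bus velocity = (39.311, -58.281) km/h; van velocity = (0.000, -55.100) km/h.
Velocity of bus relative to van = (39.311, -58.281) − (0.000, -55.100) = (39.311, -3.181) km/h.
Magnitude = |(39.311, -3.181)| = 39.440 km/h.

39.44 km/h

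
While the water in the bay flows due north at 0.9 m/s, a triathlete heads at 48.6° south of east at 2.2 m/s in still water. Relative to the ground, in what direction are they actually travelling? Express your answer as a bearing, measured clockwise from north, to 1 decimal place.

117.3°

Taking east as x and north as y: velocity relative to the water = (1.455, -1.650) m/s; the water relative to ground = (0.000, 0.900) m/s.
Velocity relative to ground = (1.455, -1.650) + (0.000, 0.900) = (1.455, -0.750) m/s.
Bearing = atan2(1.45, -0.75) = 117.28° clockwise from north.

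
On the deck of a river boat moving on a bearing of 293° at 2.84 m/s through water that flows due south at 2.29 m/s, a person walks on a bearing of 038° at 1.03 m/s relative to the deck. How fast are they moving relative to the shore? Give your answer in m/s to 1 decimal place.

In east/north components (m/s): person relative to river boat = (0.634, 0.812); river boat relative to water = (-2.614, 1.110); water relative to ground = (0.000, -2.290).
Sum = (-1.980, -0.369) m/s.
Speed = |(-1.980, -0.369)| = 2.014 m/s.

2.0 m/s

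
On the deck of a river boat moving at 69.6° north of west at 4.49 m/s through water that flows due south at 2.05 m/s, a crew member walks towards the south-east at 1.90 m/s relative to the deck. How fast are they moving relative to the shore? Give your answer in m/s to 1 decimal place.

0.8 m/s

In east/north components (m/s): crew member relative to river boat = (1.344, -1.344); river boat relative to water = (-1.565, 4.208); water relative to ground = (0.000, -2.050).
Sum = (-0.222, 0.815) m/s.
Speed = |(-0.222, 0.815)| = 0.844 m/s.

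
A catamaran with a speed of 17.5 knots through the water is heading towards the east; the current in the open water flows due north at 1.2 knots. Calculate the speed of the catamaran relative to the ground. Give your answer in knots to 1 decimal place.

Taking east as x and north as y: velocity relative to the water = (17.500, 0.000) knots; the water relative to ground = (0.000, 1.200) knots.
Velocity relative to ground = (17.500, 0.000) + (0.000, 1.200) = (17.500, 1.200) knots.
Speed = |(17.500, 1.200)| = 17.541 knots.

17.5 knots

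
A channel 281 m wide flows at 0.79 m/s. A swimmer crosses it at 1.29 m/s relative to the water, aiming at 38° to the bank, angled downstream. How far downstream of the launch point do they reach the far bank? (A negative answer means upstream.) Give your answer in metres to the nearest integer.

639 m

Perpendicular speed = 0.794 m/s; crossing time = 281 / 0.794 = 353.814 s.
Net downstream speed = 1.807 m/s.
Drift = 1.807 × 353.814 = 639.176 m (downstream).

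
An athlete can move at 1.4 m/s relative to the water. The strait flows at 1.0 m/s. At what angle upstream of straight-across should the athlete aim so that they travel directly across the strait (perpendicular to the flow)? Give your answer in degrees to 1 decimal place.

45.6°

To cancel the current, the upstream component of the athlete's velocity must equal the flow: 1.4 sin θ = 1.0.
sin θ = 1.0 / 1.4 = 0.7143.
θ = arcsin(0.7143) = 45.585°.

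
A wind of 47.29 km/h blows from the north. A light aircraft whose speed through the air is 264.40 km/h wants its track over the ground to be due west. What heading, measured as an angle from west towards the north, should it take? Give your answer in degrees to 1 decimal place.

10.3°

The wind pushes perpendicular to the desired track; the heading must have a component into the wind equal to 47.29 km/h: 264.40 sin θ = 47.29.
sin θ = 0.1789, so θ = 10.303°.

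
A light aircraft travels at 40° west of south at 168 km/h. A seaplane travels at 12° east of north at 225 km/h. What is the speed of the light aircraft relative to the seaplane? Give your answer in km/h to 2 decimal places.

381.58 km/h

Taking east as x and north as y: light aircraft velocity = (-107.988, -128.695) km/h; seaplane velocity = (46.780, 220.083) km/h.
Velocity of light aircraft relative to seaplane = (-107.988, -128.695) − (46.780, 220.083) = (-154.768, -348.779) km/h.
Magnitude = |(-154.768, -348.779)| = 381.575 km/h.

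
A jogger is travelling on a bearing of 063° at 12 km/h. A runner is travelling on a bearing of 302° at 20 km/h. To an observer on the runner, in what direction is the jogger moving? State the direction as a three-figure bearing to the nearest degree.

101°

Taking east as x and north as y: jogger velocity = (10.692, 5.448) km/h; runner velocity = (-16.961, 10.598) km/h.
Velocity of jogger relative to runner = (10.692, 5.448) − (-16.961, 10.598) = (27.653, -5.150) km/h.
Bearing = atan2(27.65, -5.15) = 100.55° clockwise from north.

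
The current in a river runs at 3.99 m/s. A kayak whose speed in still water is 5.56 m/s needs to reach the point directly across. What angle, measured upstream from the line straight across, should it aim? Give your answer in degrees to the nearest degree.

46°

To cancel the current, the upstream component of the kayak's velocity must equal the flow: 5.56 sin θ = 3.99.
sin θ = 3.99 / 5.56 = 0.7176.
θ = arcsin(0.7176) = 45.859°.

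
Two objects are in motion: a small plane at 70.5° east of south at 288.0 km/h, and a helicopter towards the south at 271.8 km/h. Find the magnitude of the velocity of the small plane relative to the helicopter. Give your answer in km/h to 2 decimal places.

Taking east as x and north as y: small plane velocity = (271.481, -96.136) km/h; helicopter velocity = (0.000, -271.800) km/h.
Velocity of small plane relative to helicopter = (271.481, -96.136) − (0.000, -271.800) = (271.481, 175.664) km/h.
Magnitude = |(271.481, 175.664)| = 323.357 km/h.

323.36 km/h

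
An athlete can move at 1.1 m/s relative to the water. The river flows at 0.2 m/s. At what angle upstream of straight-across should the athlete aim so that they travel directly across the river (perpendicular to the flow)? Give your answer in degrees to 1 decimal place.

To cancel the current, the upstream component of the athlete's velocity must equal the flow: 1.1 sin θ = 0.2.
sin θ = 0.2 / 1.1 = 0.1818.
θ = arcsin(0.1818) = 10.476°.

10.5°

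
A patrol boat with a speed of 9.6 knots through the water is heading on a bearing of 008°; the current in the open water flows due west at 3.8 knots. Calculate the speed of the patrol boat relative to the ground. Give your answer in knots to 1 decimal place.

9.8 knots

Taking east as x and north as y: velocity relative to the water = (1.336, 9.507) knots; the water relative to ground = (-3.800, 0.000) knots.
Velocity relative to ground = (1.336, 9.507) + (-3.800, 0.000) = (-2.464, 9.507) knots.
Speed = |(-2.464, 9.507)| = 9.821 knots.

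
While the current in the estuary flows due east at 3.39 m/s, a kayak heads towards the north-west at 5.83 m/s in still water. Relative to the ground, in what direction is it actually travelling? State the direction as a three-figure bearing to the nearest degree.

350°

Taking east as x and north as y: velocity relative to the water = (-4.122, 4.122) m/s; the water relative to ground = (3.390, 0.000) m/s.
Velocity relative to ground = (-4.122, 4.122) + (3.390, 0.000) = (-0.732, 4.122) m/s.
Bearing = atan2(-0.73, 4.12) = 349.93° clockwise from north.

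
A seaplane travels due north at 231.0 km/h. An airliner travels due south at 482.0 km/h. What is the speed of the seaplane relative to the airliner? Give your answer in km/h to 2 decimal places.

713.00 km/h

Taking east as x and north as y: seaplane velocity = (0.000, 231.000) km/h; airliner velocity = (0.000, -482.000) km/h.
Velocity of seaplane relative to airliner = (0.000, 231.000) − (0.000, -482.000) = (0.000, 713.000) km/h.
Magnitude = |(0.000, 713.000)| = 713.000 km/h.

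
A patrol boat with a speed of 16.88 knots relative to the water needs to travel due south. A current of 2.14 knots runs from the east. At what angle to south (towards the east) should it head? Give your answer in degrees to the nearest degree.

The current pushes perpendicular to the desired track; the heading must have a component into the current equal to 2.14 knots: 16.88 sin θ = 2.14.
sin θ = 0.1268, so θ = 7.283°.

7°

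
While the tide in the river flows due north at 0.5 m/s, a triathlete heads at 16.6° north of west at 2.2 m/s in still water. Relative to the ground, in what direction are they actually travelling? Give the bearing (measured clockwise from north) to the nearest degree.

Taking east as x and north as y: velocity relative to the water = (-2.108, 0.629) m/s; the water relative to ground = (0.000, 0.500) m/s.
Velocity relative to ground = (-2.108, 0.629) + (0.000, 0.500) = (-2.108, 1.129) m/s.
Bearing = atan2(-2.11, 1.13) = 298.16° clockwise from north.

298°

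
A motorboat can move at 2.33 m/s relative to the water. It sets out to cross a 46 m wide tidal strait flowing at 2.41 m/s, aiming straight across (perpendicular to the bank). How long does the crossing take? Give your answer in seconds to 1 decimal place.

The component of the motorboat's velocity perpendicular to the bank is 2.33 m/s.
Only the cross-stream component determines the crossing time; the current contributes nothing perpendicular to the bank.
Time = 46 / 2.330 = 19.742 s.

19.7 s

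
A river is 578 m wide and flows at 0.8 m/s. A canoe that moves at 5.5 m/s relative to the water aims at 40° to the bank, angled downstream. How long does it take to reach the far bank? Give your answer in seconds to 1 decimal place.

The component of the canoe's velocity perpendicular to the bank is 5.5 × sin 40° = 3.535 m/s.
Only the cross-stream component determines the crossing time; the current contributes nothing perpendicular to the bank.
Time = 578 / 3.535 = 163.492 s.

163.5 s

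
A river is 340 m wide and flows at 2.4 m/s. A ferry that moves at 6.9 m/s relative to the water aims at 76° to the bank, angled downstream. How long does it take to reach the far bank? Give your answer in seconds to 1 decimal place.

The component of the ferry's velocity perpendicular to the bank is 6.9 × sin 76° = 6.695 m/s.
Only the cross-stream component determines the crossing time; the current contributes nothing perpendicular to the bank.
Time = 340 / 6.695 = 50.784 s.

50.8 s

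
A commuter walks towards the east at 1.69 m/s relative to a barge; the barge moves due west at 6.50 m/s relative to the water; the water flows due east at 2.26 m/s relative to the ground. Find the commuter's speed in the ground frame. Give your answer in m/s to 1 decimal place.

2.6 m/s

In east/north components (m/s): commuter relative to barge = (1.690, 0.000); barge relative to water = (-6.500, 0.000); water relative to ground = (2.260, 0.000).
Sum = (-2.550, 0.000) m/s.
Speed = |(-2.550, 0.000)| = 2.550 m/s.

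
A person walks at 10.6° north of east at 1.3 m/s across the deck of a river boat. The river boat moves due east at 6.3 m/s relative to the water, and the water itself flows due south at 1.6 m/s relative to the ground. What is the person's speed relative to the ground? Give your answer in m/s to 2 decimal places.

7.70 m/s

In east/north components (m/s): person relative to river boat = (1.278, 0.239); river boat relative to water = (6.300, 0.000); water relative to ground = (0.000, -1.600).
Sum = (7.578, -1.361) m/s.
Speed = |(7.578, -1.361)| = 7.699 m/s.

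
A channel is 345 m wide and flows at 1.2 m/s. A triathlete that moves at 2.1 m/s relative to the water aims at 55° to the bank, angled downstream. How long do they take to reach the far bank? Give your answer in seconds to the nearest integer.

The component of the triathlete's velocity perpendicular to the bank is 2.1 × sin 55° = 1.720 m/s.
The current is parallel to the bank, so it does not affect the crossing time.
Time = 345 / 1.720 = 200.556 s.

201 s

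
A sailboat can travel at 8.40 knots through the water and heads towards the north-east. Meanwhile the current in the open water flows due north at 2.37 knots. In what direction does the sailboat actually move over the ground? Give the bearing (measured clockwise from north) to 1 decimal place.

Taking east as x and north as y: velocity relative to the water = (5.940, 5.940) knots; the water relative to ground = (0.000, 2.370) knots.
Velocity relative to ground = (5.940, 5.940) + (0.000, 2.370) = (5.940, 8.310) knots.
Bearing = atan2(5.94, 8.31) = 35.56° clockwise from north.

035.6°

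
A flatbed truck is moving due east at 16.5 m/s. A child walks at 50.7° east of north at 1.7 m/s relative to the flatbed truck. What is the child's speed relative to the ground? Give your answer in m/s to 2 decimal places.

17.85 m/s

Taking east as x and north as y: flatbed truck velocity = (16.500, 0.000) m/s; child velocity relative to flatbed truck = (1.316, 1.077) m/s.
Velocity relative to ground = (16.500, 0.000) + (1.316, 1.077) = (17.816, 1.077) m/s.
Speed = |(17.816, 1.077)| = 17.848 m/s.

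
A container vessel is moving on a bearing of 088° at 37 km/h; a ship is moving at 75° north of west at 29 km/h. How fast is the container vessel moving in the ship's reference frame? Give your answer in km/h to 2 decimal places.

51.89 km/h

Taking east as x and north as y: container vessel velocity = (36.977, 1.291) km/h; ship velocity = (-7.506, 28.012) km/h.
Velocity of container vessel relative to ship = (36.977, 1.291) − (-7.506, 28.012) = (44.483, -26.721) km/h.
Magnitude = |(44.483, -26.721)| = 51.892 km/h.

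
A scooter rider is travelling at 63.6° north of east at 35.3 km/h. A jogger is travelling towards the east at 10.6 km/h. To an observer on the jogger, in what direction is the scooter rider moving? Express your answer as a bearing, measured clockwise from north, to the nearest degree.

Taking east as x and north as y: scooter rider velocity = (15.696, 31.619) km/h; jogger velocity = (10.600, 0.000) km/h.
Velocity of scooter rider relative to jogger = (15.696, 31.619) − (10.600, 0.000) = (5.096, 31.619) km/h.
Bearing = atan2(5.10, 31.62) = 9.16° clockwise from north.

009°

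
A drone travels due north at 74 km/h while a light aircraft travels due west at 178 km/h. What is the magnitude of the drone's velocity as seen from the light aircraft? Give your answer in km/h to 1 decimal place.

192.8 km/h

Taking east as x and north as y: drone velocity = (0.000, 74.000) km/h; light aircraft velocity = (-178.000, 0.000) km/h.
Velocity of drone relative to light aircraft = (0.000, 74.000) − (-178.000, 0.000) = (178.000, 74.000) km/h.
Magnitude = |(178.000, 74.000)| = 192.769 km/h.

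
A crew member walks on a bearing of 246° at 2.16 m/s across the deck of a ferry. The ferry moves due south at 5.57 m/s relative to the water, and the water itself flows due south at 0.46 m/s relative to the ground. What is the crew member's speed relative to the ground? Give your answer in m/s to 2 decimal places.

In east/north components (m/s): crew member relative to ferry = (-1.973, -0.879); ferry relative to water = (0.000, -5.570); water relative to ground = (0.000, -0.460).
Sum = (-1.973, -6.909) m/s.
Speed = |(-1.973, -6.909)| = 7.185 m/s.

7.18 m/s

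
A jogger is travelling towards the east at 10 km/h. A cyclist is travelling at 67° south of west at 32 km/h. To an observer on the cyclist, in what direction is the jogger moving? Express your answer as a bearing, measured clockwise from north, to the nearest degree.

Taking east as x and north as y: jogger velocity = (10.000, 0.000) km/h; cyclist velocity = (-12.503, -29.456) km/h.
Velocity of jogger relative to cyclist = (10.000, 0.000) − (-12.503, -29.456) = (22.503, 29.456) km/h.
Bearing = atan2(22.50, 29.46) = 37.38° clockwise from north.

037°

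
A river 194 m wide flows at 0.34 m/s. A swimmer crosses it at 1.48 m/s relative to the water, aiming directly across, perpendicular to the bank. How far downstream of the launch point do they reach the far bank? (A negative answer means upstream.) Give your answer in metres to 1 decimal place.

44.6 m

Perpendicular speed = 1.480 m/s; crossing time = 194 / 1.480 = 131.081 s.
Net downstream speed = 0.340 m/s.
Drift = 0.340 × 131.081 = 44.568 m (downstream).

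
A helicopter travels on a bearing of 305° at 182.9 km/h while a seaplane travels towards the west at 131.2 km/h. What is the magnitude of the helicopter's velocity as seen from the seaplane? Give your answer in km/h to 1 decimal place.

106.5 km/h

Taking east as x and north as y: helicopter velocity = (-149.823, 104.907) km/h; seaplane velocity = (-131.200, 0.000) km/h.
Velocity of helicopter relative to seaplane = (-149.823, 104.907) − (-131.200, 0.000) = (-18.623, 104.907) km/h.
Magnitude = |(-18.623, 104.907)| = 106.547 km/h.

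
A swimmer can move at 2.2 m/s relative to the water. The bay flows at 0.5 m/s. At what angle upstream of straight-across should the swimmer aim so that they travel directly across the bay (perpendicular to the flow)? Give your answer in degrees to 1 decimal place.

13.1°

To cancel the current, the upstream component of the swimmer's velocity must equal the flow: 2.2 sin θ = 0.5.
sin θ = 0.5 / 2.2 = 0.2273.
θ = arcsin(0.2273) = 13.137°.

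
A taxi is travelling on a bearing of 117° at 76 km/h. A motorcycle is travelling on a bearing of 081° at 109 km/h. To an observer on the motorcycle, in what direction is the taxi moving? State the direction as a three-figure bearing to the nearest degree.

Taking east as x and north as y: taxi velocity = (67.716, -34.503) km/h; motorcycle velocity = (107.658, 17.051) km/h.
Velocity of taxi relative to motorcycle = (67.716, -34.503) − (107.658, 17.051) = (-39.942, -51.555) km/h.
Bearing = atan2(-39.94, -51.55) = 217.77° clockwise from north.

218°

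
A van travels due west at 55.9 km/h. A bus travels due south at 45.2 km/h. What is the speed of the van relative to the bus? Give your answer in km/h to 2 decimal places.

Taking east as x and north as y: van velocity = (-55.900, 0.000) km/h; bus velocity = (0.000, -45.200) km/h.
Velocity of van relative to bus = (-55.900, 0.000) − (0.000, -45.200) = (-55.900, 45.200) km/h.
Magnitude = |(-55.900, 45.200)| = 71.888 km/h.

71.89 km/h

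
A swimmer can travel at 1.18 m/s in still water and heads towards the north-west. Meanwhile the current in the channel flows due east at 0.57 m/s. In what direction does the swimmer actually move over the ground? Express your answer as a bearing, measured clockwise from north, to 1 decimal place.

Taking east as x and north as y: velocity relative to the water = (-0.834, 0.834) m/s; the water relative to ground = (0.570, 0.000) m/s.
Velocity relative to ground = (-0.834, 0.834) + (0.570, 0.000) = (-0.264, 0.834) m/s.
Bearing = atan2(-0.26, 0.83) = 342.42° clockwise from north.

342.4°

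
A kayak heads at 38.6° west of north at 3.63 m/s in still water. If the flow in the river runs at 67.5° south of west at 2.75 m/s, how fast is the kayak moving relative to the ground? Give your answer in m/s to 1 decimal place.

Taking east as x and north as y: velocity relative to the water = (-2.265, 2.837) m/s; the water relative to ground = (-1.052, -2.541) m/s.
Velocity relative to ground = (-2.265, 2.837) + (-1.052, -2.541) = (-3.317, 0.296) m/s.
Speed = |(-3.317, 0.296)| = 3.330 m/s.

3.3 m/s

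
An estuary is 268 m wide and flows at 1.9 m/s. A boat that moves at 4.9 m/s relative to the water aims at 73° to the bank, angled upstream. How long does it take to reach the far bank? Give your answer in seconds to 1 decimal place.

57.2 s

The component of the boat's velocity perpendicular to the bank is 4.9 × sin 73° = 4.686 m/s.
The flow acts along the bank and has no component across it.
Time = 268 / 4.686 = 57.193 s.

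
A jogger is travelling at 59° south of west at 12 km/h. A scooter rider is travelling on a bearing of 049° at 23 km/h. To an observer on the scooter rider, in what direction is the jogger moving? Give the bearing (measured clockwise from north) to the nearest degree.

Taking east as x and north as y: jogger velocity = (-6.180, -10.286) km/h; scooter rider velocity = (17.358, 15.089) km/h.
Velocity of jogger relative to scooter rider = (-6.180, -10.286) − (17.358, 15.089) = (-23.539, -25.375) km/h.
Bearing = atan2(-23.54, -25.38) = 222.85° clockwise from north.

223°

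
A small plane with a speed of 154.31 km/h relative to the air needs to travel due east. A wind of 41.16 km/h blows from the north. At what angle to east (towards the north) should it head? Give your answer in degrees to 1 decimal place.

15.5°

The wind pushes perpendicular to the desired track; the heading must have a component into the wind equal to 41.16 km/h: 154.31 sin θ = 41.16.
sin θ = 0.2667, so θ = 15.470°.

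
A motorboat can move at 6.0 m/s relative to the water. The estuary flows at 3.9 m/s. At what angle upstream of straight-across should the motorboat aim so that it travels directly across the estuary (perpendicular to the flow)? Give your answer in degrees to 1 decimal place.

To cancel the current, the upstream component of the motorboat's velocity must equal the flow: 6.0 sin θ = 3.9.
sin θ = 3.9 / 6.0 = 0.6500.
θ = arcsin(0.6500) = 40.542°.

40.5°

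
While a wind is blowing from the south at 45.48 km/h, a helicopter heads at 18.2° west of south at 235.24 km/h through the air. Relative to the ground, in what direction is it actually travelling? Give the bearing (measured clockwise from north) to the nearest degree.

Taking east as x and north as y: velocity relative to the air = (-73.474, -223.471) km/h; the air relative to ground = (0.000, 45.480) km/h.
Velocity relative to ground = (-73.474, -223.471) + (0.000, 45.480) = (-73.474, -177.991) km/h.
Bearing = atan2(-73.47, -177.99) = 202.43° clockwise from north.

202°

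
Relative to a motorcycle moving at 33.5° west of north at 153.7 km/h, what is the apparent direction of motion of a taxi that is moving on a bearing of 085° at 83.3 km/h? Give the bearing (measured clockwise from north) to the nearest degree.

Taking east as x and north as y: taxi velocity = (82.983, 7.260) km/h; motorcycle velocity = (-84.833, 128.168) km/h.
Velocity of taxi relative to motorcycle = (82.983, 7.260) − (-84.833, 128.168) = (167.816, -120.908) km/h.
Bearing = atan2(167.82, -120.91) = 125.77° clockwise from north.

126°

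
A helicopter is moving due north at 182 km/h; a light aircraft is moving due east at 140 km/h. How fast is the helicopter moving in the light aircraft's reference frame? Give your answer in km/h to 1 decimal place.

Taking east as x and north as y: helicopter velocity = (0.000, 182.000) km/h; light aircraft velocity = (140.000, 0.000) km/h.
Velocity of helicopter relative to light aircraft = (0.000, 182.000) − (140.000, 0.000) = (-140.000, 182.000) km/h.
Magnitude = |(-140.000, 182.000)| = 229.617 km/h.

229.6 km/h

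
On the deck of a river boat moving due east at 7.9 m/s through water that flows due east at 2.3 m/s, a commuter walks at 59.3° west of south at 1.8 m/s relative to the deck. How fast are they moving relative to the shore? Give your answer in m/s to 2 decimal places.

In east/north components (m/s): commuter relative to river boat = (-1.548, -0.919); river boat relative to water = (7.900, 0.000); water relative to ground = (2.300, 0.000).
Sum = (8.652, -0.919) m/s.
Speed = |(8.652, -0.919)| = 8.701 m/s.

8.70 m/s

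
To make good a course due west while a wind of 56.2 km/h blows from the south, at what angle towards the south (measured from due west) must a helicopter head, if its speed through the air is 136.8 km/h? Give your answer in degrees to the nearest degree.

24°

The wind pushes perpendicular to the desired track; the heading must have a component into the wind equal to 56.2 km/h: 136.8 sin θ = 56.2.
sin θ = 0.4108, so θ = 24.256°.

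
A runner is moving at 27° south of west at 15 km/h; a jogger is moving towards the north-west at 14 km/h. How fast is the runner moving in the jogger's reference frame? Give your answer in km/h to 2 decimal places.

Taking east as x and north as y: runner velocity = (-13.365, -6.810) km/h; jogger velocity = (-9.899, 9.899) km/h.
Velocity of runner relative to jogger = (-13.365, -6.810) − (-9.899, 9.899) = (-3.466, -16.709) km/h.
Magnitude = |(-3.466, -16.709)| = 17.065 km/h.

17.06 km/h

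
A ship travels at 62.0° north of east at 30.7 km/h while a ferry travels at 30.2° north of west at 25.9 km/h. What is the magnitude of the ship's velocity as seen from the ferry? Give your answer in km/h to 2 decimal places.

Taking east as x and north as y: ship velocity = (14.413, 27.106) km/h; ferry velocity = (-22.385, 13.028) km/h.
Velocity of ship relative to ferry = (14.413, 27.106) − (-22.385, 13.028) = (36.797, 14.078) km/h.
Magnitude = |(36.797, 14.078)| = 39.399 km/h.

39.40 km/h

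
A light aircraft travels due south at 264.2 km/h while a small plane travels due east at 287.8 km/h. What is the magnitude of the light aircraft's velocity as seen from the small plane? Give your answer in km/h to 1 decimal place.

Taking east as x and north as y: light aircraft velocity = (0.000, -264.200) km/h; small plane velocity = (287.800, 0.000) km/h.
Velocity of light aircraft relative to small plane = (0.000, -264.200) − (287.800, 0.000) = (-287.800, -264.200) km/h.
Magnitude = |(-287.800, -264.200)| = 390.680 km/h.

390.7 km/h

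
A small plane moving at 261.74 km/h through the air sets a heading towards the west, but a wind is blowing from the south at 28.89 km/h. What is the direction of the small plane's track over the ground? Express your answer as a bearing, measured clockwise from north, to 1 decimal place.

Taking east as x and north as y: velocity relative to the air = (-261.740, 0.000) km/h; the air relative to ground = (0.000, 28.890) km/h.
Velocity relative to ground = (-261.740, 0.000) + (0.000, 28.890) = (-261.740, 28.890) km/h.
Bearing = atan2(-261.74, 28.89) = 276.30° clockwise from north.

276.3°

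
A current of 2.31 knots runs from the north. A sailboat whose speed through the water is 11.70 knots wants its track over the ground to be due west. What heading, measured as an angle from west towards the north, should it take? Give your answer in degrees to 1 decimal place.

The current pushes perpendicular to the desired track; the heading must have a component into the current equal to 2.31 knots: 11.70 sin θ = 2.31.
sin θ = 0.1974, so θ = 11.387°.

11.4°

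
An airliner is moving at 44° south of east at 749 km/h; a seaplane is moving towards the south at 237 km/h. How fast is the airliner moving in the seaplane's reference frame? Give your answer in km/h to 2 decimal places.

Taking east as x and north as y: airliner velocity = (538.786, -520.299) km/h; seaplane velocity = (0.000, -237.000) km/h.
Velocity of airliner relative to seaplane = (538.786, -520.299) − (0.000, -237.000) = (538.786, -283.299) km/h.
Magnitude = |(538.786, -283.299)| = 608.727 km/h.

608.73 km/h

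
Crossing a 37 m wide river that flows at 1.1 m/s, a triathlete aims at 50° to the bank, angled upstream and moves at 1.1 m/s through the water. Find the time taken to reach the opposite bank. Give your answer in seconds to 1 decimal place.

The component of the triathlete's velocity perpendicular to the bank is 1.1 × sin 50° = 0.843 m/s.
The current is parallel to the bank, so it does not affect the crossing time.
Time = 37 / 0.843 = 43.909 s.

43.9 s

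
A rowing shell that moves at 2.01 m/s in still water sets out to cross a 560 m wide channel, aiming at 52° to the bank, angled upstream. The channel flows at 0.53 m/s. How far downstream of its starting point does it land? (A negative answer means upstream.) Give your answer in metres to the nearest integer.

-250 m

Perpendicular speed = 1.584 m/s; crossing time = 560 / 1.584 = 353.557 s.
Net downstream speed = -0.707 m/s.
Drift = -0.707 × 353.557 = -250.135 m (upstream).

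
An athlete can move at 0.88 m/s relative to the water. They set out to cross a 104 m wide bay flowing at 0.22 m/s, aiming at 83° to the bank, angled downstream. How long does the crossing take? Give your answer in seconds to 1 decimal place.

The component of the athlete's velocity perpendicular to the bank is 0.88 × sin 83° = 0.873 m/s.
The flow acts along the bank and has no component across it.
Time = 104 / 0.873 = 119.069 s.

119.1 s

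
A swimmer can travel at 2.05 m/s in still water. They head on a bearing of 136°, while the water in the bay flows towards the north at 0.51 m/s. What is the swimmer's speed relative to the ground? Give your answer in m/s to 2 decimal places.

1.72 m/s

Taking east as x and north as y: velocity relative to the water = (1.424, -1.475) m/s; the water relative to ground = (0.000, 0.510) m/s.
Velocity relative to ground = (1.424, -1.475) + (0.000, 0.510) = (1.424, -0.965) m/s.
Speed = |(1.424, -0.965)| = 1.720 m/s.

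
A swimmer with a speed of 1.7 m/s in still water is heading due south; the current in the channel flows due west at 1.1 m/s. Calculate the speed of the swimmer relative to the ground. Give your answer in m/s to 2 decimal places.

Taking east as x and north as y: velocity relative to the water = (0.000, -1.700) m/s; the water relative to ground = (-1.100, 0.000) m/s.
Velocity relative to ground = (0.000, -1.700) + (-1.100, 0.000) = (-1.100, -1.700) m/s.
Speed = |(-1.100, -1.700)| = 2.025 m/s.

2.02 m/s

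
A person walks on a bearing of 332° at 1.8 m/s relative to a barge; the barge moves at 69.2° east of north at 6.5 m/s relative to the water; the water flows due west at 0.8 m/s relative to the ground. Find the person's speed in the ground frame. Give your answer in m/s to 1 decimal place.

In east/north components (m/s): person relative to barge = (-0.845, 1.589); barge relative to water = (6.076, 2.308); water relative to ground = (-0.800, 0.000).
Sum = (4.431, 3.898) m/s.
Speed = |(4.431, 3.898)| = 5.901 m/s.

5.9 m/s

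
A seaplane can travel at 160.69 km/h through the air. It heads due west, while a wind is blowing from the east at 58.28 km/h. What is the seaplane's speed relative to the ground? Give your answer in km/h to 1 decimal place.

Taking east as x and north as y: velocity relative to the air = (-160.690, 0.000) km/h; the air relative to ground = (-58.280, 0.000) km/h.
Velocity relative to ground = (-160.690, 0.000) + (-58.280, 0.000) = (-218.970, 0.000) km/h.
Speed = |(-218.970, 0.000)| = 218.970 km/h.

219.0 km/h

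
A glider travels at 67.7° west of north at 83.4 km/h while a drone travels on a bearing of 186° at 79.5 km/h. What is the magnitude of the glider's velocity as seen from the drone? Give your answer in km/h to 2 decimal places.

Taking east as x and north as y: glider velocity = (-77.162, 31.647) km/h; drone velocity = (-8.310, -79.064) km/h.
Velocity of glider relative to drone = (-77.162, 31.647) − (-8.310, -79.064) = (-68.852, 110.711) km/h.
Magnitude = |(-68.852, 110.711)| = 130.375 km/h.

130.37 km/h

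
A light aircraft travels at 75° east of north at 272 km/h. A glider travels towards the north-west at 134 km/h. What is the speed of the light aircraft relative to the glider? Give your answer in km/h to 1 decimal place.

Taking east as x and north as y: light aircraft velocity = (262.732, 70.399) km/h; glider velocity = (-94.752, 94.752) km/h.
Velocity of light aircraft relative to glider = (262.732, 70.399) − (-94.752, 94.752) = (357.484, -24.354) km/h.
Magnitude = |(357.484, -24.354)| = 358.313 km/h.

358.3 km/h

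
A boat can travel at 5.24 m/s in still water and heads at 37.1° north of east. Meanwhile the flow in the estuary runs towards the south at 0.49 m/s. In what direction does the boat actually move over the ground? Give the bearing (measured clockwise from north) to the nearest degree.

057°

Taking east as x and north as y: velocity relative to the water = (4.179, 3.161) m/s; the water relative to ground = (0.000, -0.490) m/s.
Velocity relative to ground = (4.179, 3.161) + (0.000, -0.490) = (4.179, 2.671) m/s.
Bearing = atan2(4.18, 2.67) = 57.42° clockwise from north.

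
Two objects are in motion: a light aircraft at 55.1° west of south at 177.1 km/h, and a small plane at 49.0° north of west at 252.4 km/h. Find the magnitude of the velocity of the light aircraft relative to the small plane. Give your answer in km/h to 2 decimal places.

Taking east as x and north as y: light aircraft velocity = (-145.249, -101.327) km/h; small plane velocity = (-165.589, 190.489) km/h.
Velocity of light aircraft relative to small plane = (-145.249, -101.327) − (-165.589, 190.489) = (20.340, -291.816) km/h.
Magnitude = |(20.340, -291.816)| = 292.524 km/h.

292.52 km/h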